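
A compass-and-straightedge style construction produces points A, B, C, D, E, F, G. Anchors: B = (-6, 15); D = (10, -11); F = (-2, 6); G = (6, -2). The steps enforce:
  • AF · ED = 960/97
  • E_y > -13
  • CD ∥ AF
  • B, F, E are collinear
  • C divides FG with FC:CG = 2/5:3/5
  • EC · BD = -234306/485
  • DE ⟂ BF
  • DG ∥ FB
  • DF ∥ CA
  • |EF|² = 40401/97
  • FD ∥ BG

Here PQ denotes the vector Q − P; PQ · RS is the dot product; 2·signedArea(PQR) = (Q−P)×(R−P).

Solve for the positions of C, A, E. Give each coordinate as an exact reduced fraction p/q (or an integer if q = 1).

1. C_x = 6/5  [C divides FG with FC:CG = 2/5:3/5]
2. C_y = 14/5  [C divides FG with FC:CG = 2/5:3/5]
   → C = (6/5, 14/5)
3. A_x = -54/5  [CD ∥ AF ∩ DF ∥ CA]
4. A_y = 99/5  [CD ∥ AF ∩ DF ∥ CA]
   → A = (-54/5, 99/5)
5. E_x = 610/97  [B, F, E are collinear ∩ DE ⟂ BF]
6. E_y = -1227/97  [B, F, E are collinear ∩ DE ⟂ BF]
   → E = (610/97, -1227/97)

A = (-54/5, 99/5)
C = (6/5, 14/5)
E = (610/97, -1227/97)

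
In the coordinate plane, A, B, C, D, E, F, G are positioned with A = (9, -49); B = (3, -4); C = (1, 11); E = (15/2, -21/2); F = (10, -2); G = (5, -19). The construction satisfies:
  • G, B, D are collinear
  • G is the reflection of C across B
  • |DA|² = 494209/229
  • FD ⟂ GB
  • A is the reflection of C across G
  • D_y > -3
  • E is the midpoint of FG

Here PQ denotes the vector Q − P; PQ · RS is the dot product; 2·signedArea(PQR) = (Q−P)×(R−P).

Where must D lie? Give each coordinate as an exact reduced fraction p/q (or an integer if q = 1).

1. D_x = 655/229  [G, B, D are collinear ∩ FD ⟂ GB]
2. D_y = -676/229  [G, B, D are collinear ∩ FD ⟂ GB]
   → D = (655/229, -676/229)

D = (655/229, -676/229)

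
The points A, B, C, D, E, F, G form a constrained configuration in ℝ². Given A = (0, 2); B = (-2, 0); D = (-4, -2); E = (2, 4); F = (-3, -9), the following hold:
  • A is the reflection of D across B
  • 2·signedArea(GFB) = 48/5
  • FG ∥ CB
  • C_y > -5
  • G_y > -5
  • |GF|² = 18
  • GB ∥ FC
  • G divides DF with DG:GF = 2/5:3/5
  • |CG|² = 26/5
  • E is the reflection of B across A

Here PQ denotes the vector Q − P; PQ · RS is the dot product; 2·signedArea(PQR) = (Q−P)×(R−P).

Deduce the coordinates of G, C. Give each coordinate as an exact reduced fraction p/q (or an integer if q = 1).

1. G_x = -18/5  [G divides DF with DG:GF = 2/5:3/5]
2. G_y = -24/5  [G divides DF with DG:GF = 2/5:3/5]
   → G = (-18/5, -24/5)
3. C_x = -7/5  [FG ∥ CB ∩ GB ∥ FC]
4. C_y = -21/5  [FG ∥ CB ∩ GB ∥ FC]
   → C = (-7/5, -21/5)

C = (-7/5, -21/5)
G = (-18/5, -24/5)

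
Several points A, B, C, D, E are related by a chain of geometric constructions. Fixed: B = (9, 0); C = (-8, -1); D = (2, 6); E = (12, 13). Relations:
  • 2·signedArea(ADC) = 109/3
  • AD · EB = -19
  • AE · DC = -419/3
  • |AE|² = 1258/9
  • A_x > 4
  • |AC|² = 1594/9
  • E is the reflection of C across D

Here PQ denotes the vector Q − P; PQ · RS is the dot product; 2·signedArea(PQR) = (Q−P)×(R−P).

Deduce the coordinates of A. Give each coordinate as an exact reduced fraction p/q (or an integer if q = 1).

A = (13/3, 4)

1. A_x = 13/3  [AD · EB = -19 ∩ AE · DC = -419/3]
2. A_y = 4  [AD · EB = -19 ∩ AE · DC = -419/3]
   → A = (13/3, 4)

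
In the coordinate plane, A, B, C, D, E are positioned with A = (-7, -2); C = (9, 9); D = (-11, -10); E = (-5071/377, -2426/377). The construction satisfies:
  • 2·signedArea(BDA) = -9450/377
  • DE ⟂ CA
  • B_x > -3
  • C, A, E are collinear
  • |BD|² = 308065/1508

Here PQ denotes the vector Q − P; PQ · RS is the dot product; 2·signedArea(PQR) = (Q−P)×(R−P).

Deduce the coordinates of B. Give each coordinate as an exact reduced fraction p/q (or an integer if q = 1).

1. B_x = -839/377  [line -8·x + 4·y + -8646/377 = 0 ∩ |BD|² = 308065/1508]
2. B_y = 967/754  [line -8·x + 4·y + -8646/377 = 0 ∩ |BD|² = 308065/1508]
   → B = (-839/377, 967/754)

B = (-839/377, 967/754)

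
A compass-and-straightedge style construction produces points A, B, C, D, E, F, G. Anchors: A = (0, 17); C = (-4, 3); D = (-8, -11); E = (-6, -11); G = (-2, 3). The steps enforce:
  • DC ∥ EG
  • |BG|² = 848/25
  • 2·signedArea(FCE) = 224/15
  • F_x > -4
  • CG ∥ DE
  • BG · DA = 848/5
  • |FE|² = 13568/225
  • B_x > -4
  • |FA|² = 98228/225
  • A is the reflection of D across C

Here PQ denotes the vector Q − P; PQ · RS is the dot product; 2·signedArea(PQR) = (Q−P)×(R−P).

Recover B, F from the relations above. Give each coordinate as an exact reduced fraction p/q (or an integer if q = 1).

1. B_x = -18/5  [line -8·x + -28·y + -508/5 = 0 ∩ |BG|² = 848/25]
2. B_y = -13/5  [line -8·x + -28·y + -508/5 = 0 ∩ |BG|² = 848/25]
   → B = (-18/5, -13/5)
3. F_x = -58/15  [line 14·x + -2·y + 706/15 = 0 ∩ |FE|² = 13568/225]
4. F_y = -53/15  [line 14·x + -2·y + 706/15 = 0 ∩ |FE|² = 13568/225]
   → F = (-58/15, -53/15)

B = (-18/5, -13/5)
F = (-58/15, -53/15)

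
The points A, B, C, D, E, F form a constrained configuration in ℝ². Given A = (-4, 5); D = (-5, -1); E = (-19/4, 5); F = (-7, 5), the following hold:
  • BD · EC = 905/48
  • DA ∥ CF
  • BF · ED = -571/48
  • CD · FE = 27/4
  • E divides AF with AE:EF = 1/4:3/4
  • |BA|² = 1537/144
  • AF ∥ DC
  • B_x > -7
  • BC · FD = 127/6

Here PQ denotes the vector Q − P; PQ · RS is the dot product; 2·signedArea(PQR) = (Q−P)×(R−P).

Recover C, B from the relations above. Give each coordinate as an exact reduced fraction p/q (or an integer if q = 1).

1. C_x = -8  [DA ∥ CF ∩ AF ∥ DC]
2. C_y = -1  [DA ∥ CF ∩ AF ∥ DC]
   → C = (-8, -1)
3. B_x = -79/12  [BF · ED = -571/48 ∩ BC · FD = 127/6]
4. B_y = 3  [BF · ED = -571/48 ∩ BC · FD = 127/6]
   → B = (-79/12, 3)

B = (-79/12, 3)
C = (-8, -1)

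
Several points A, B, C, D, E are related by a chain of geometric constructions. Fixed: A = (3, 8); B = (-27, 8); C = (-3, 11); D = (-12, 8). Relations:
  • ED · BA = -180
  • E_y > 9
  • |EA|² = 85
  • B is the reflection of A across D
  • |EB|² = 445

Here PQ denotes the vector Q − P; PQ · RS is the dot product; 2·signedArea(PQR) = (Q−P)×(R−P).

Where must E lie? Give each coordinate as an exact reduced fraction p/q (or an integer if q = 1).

E = (-6, 10)

1. E_x = -6  [ED · BA = -180]
2. E_y = 10  [|EA|² = 85]
   → E = (-6, 10)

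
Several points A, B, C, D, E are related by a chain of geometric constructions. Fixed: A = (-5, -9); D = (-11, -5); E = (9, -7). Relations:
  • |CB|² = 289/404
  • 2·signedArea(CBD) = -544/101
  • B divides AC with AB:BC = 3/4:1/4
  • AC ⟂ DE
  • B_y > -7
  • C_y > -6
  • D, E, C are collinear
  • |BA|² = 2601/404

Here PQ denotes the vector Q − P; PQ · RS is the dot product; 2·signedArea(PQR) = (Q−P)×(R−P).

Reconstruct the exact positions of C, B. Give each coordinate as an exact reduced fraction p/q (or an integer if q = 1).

1. C_x = -471/101  [D, E, C are collinear ∩ AC ⟂ DE]
2. C_y = -569/101  [D, E, C are collinear ∩ AC ⟂ DE]
   → C = (-471/101, -569/101)
3. B_x = -959/202  [B divides AC with AB:BC = 3/4:1/4]
4. B_y = -654/101  [B divides AC with AB:BC = 3/4:1/4]
   → B = (-959/202, -654/101)

B = (-959/202, -654/101)
C = (-471/101, -569/101)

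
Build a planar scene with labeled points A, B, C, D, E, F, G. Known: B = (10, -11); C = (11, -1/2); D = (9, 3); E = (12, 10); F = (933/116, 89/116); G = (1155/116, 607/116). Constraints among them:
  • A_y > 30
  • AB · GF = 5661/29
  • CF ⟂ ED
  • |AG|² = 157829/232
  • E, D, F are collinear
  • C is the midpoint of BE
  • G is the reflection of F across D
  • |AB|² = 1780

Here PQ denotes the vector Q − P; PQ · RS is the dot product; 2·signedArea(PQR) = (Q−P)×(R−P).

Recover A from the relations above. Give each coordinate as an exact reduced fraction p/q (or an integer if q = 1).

A = (14, 31)

1. A_x = 14  [line 111/58·x + 259/58·y + -9583/58 = 0 ∩ |AG|² = 157829/232]
2. A_y = 31  [line 111/58·x + 259/58·y + -9583/58 = 0 ∩ |AG|² = 157829/232]
   → A = (14, 31)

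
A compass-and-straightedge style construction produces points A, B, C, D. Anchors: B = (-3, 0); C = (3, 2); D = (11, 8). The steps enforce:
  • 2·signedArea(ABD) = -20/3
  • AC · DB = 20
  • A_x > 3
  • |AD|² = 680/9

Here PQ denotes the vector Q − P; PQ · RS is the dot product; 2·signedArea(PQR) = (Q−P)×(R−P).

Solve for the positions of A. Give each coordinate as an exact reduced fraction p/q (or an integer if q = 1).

A = (11/3, 10/3)

1. A_x = 11/3  [AC · DB = 20 ∩ 2·signedArea(ABD) = -20/3]
2. A_y = 10/3  [AC · DB = 20 ∩ 2·signedArea(ABD) = -20/3]
   → A = (11/3, 10/3)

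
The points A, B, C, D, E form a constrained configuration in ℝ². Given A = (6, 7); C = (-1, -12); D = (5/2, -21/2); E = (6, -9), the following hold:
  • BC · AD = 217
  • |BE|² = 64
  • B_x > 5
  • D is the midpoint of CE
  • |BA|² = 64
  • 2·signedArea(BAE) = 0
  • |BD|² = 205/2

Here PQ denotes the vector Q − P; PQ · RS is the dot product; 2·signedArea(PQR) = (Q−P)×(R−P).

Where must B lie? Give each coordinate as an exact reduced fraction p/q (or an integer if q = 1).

1. B_x = 6  [2·signedArea(BAE) = 0 ∩ BC · AD = 217]
2. B_y = -1  [2·signedArea(BAE) = 0 ∩ BC · AD = 217]
   → B = (6, -1)

B = (6, -1)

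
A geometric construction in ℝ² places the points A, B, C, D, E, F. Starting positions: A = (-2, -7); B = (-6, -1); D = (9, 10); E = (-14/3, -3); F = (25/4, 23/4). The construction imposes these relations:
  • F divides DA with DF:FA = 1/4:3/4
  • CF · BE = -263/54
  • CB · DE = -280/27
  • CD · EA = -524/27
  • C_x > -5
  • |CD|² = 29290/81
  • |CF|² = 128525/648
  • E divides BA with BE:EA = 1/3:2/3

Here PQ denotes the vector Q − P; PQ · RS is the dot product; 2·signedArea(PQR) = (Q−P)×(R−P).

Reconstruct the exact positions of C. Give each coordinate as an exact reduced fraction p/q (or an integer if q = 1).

C = (-38/9, -11/3)

1. C_x = -38/9  [CD · EA = -524/27 ∩ CB · DE = -280/27]
2. C_y = -11/3  [CD · EA = -524/27 ∩ CB · DE = -280/27]
   → C = (-38/9, -11/3)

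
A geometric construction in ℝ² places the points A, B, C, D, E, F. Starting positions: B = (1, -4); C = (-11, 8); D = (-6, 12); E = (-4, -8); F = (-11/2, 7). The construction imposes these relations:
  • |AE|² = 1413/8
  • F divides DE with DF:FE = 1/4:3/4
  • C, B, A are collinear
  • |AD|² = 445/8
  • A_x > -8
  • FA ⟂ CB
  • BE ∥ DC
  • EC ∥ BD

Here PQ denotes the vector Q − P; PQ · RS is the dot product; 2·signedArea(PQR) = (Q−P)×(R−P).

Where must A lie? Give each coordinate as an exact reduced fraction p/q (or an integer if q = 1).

A = (-31/4, 19/4)

1. A_x = -31/4  [C, B, A are collinear ∩ FA ⟂ CB]
2. A_y = 19/4  [C, B, A are collinear ∩ FA ⟂ CB]
   → A = (-31/4, 19/4)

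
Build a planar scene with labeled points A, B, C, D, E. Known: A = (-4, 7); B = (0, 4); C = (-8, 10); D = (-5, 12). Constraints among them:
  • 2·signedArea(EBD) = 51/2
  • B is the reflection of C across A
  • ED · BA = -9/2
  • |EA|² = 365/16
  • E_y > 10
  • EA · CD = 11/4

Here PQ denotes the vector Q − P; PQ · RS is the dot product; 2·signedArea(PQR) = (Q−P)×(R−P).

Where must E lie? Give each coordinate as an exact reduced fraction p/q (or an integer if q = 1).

1. E_x = -29/4  [ED · BA = -9/2 ∩ 2·signedArea(EBD) = 51/2]
2. E_y = 21/2  [ED · BA = -9/2 ∩ 2·signedArea(EBD) = 51/2]
   → E = (-29/4, 21/2)

E = (-29/4, 21/2)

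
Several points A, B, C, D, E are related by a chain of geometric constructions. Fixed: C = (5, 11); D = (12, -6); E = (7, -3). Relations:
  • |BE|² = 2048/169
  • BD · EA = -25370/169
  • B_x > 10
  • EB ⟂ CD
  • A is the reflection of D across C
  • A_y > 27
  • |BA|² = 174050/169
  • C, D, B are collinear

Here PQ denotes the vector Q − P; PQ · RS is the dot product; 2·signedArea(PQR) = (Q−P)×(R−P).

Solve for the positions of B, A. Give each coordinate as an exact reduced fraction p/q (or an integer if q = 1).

1. B_x = 1727/169  [C, D, B are collinear ∩ EB ⟂ CD]
2. B_y = -283/169  [C, D, B are collinear ∩ EB ⟂ CD]
   → B = (1727/169, -283/169)
3. A_x = -2  [A is the reflection of D across C]
4. A_y = 28  [A is the reflection of D across C]
   → A = (-2, 28)

A = (-2, 28)
B = (1727/169, -283/169)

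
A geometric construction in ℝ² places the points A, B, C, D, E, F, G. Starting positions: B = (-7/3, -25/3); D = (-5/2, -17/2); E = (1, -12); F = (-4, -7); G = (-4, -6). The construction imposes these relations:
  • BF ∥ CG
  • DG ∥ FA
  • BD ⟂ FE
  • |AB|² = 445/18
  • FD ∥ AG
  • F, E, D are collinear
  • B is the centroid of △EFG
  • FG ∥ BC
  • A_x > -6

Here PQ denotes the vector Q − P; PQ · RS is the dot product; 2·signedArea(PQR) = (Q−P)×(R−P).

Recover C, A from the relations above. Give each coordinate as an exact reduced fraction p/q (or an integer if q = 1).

A = (-11/2, -9/2)
C = (-7/3, -22/3)

1. C_x = -7/3  [BF ∥ CG ∩ FG ∥ BC]
2. C_y = -22/3  [BF ∥ CG ∩ FG ∥ BC]
   → C = (-7/3, -22/3)
3. A_x = -11/2  [FD ∥ AG ∩ DG ∥ FA]
4. A_y = -9/2  [FD ∥ AG ∩ DG ∥ FA]
   → A = (-11/2, -9/2)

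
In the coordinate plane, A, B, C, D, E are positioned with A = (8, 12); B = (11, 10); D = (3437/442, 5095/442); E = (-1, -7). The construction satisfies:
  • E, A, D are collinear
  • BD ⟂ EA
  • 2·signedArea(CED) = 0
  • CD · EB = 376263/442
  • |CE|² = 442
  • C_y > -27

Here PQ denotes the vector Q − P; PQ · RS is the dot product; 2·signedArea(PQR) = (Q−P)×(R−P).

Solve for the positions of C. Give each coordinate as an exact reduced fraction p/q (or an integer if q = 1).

1. C_x = -10  [2·signedArea(CED) = 0 ∩ CD · EB = 376263/442]
2. C_y = -26  [2·signedArea(CED) = 0 ∩ CD · EB = 376263/442]
   → C = (-10, -26)

C = (-10, -26)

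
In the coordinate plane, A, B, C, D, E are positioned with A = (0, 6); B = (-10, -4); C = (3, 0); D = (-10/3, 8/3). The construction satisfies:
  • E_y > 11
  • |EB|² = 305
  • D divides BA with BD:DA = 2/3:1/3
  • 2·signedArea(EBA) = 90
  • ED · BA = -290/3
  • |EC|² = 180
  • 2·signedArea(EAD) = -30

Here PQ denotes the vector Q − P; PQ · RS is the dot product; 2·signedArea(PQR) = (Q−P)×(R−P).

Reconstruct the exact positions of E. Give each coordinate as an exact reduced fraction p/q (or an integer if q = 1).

E = (-3, 12)

1. E_x = -3  [2·signedArea(EAD) = -30 ∩ ED · BA = -290/3]
2. E_y = 12  [2·signedArea(EAD) = -30 ∩ ED · BA = -290/3]
   → E = (-3, 12)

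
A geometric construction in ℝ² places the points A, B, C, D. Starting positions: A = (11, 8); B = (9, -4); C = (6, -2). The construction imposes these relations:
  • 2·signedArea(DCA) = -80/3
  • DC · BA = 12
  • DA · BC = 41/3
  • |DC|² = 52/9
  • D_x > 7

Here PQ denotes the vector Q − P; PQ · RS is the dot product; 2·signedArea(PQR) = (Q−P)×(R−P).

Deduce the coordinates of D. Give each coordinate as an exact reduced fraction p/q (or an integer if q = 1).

D = (8, -10/3)

1. D_x = 8  [DA · BC = 41/3 ∩ DC · BA = 12]
2. D_y = -10/3  [DA · BC = 41/3 ∩ DC · BA = 12]
   → D = (8, -10/3)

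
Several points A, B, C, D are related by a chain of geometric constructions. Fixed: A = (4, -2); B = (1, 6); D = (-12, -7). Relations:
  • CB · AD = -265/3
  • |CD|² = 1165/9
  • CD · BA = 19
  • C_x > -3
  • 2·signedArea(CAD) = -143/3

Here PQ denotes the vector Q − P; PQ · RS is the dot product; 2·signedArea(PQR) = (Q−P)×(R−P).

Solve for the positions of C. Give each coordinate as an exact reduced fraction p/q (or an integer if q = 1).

C = (-7/3, -1)

1. C_x = -7/3  [CD · BA = 19 ∩ CB · AD = -265/3]
2. C_y = -1  [CD · BA = 19 ∩ CB · AD = -265/3]
   → C = (-7/3, -1)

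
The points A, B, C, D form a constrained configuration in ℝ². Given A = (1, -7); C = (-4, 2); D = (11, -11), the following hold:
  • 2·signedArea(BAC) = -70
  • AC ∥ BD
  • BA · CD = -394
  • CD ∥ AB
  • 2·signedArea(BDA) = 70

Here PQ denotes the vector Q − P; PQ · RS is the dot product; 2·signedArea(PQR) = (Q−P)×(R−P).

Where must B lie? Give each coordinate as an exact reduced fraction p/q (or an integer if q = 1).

1. B_x = 16  [AC ∥ BD ∩ CD ∥ AB]
2. B_y = -20  [AC ∥ BD ∩ CD ∥ AB]
   → B = (16, -20)

B = (16, -20)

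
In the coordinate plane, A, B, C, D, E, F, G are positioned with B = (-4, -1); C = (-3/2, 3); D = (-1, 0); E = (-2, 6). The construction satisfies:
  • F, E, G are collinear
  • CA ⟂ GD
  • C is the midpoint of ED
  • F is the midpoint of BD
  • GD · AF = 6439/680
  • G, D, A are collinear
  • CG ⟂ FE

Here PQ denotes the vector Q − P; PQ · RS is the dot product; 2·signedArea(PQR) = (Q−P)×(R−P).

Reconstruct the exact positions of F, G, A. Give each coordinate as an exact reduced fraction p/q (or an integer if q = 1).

1. F_x = -5/2  [F is the midpoint of BD]
2. F_y = -1/2  [F is the midpoint of BD]
   → F = (-5/2, -1/2)
3. G_x = -757/340  [F, E, G are collinear ∩ CG ⟂ FE]
4. G_y = 1039/340  [F, E, G are collinear ∩ CG ⟂ FE]
   → G = (-757/340, 1039/340)
5. A_x = -5280287/2506820  [G, D, A are collinear ∩ CA ⟂ GD]
6. A_y = 6910389/2506820  [G, D, A are collinear ∩ CA ⟂ GD]
   → A = (-5280287/2506820, 6910389/2506820)

A = (-5280287/2506820, 6910389/2506820)
F = (-5/2, -1/2)
G = (-757/340, 1039/340)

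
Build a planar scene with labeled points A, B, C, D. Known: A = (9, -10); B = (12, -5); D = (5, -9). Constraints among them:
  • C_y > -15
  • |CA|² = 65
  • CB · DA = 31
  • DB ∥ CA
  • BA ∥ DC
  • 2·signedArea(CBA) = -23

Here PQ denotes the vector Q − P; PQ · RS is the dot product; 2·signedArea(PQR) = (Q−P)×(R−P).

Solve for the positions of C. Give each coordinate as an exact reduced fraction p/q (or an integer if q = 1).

C = (2, -14)

1. C_x = 2  [DB ∥ CA ∩ BA ∥ DC]
2. C_y = -14  [DB ∥ CA ∩ BA ∥ DC]
   → C = (2, -14)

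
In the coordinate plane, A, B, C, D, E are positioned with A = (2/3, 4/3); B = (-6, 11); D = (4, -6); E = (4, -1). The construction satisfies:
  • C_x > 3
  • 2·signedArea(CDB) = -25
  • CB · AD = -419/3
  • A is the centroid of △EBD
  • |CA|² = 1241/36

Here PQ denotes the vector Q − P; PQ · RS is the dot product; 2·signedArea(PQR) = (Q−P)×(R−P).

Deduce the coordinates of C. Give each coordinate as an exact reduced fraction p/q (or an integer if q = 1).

C = (4, -7/2)

1. C_x = 4  [CB · AD = -419/3 ∩ 2·signedArea(CDB) = -25]
2. C_y = -7/2  [CB · AD = -419/3 ∩ 2·signedArea(CDB) = -25]
   → C = (4, -7/2)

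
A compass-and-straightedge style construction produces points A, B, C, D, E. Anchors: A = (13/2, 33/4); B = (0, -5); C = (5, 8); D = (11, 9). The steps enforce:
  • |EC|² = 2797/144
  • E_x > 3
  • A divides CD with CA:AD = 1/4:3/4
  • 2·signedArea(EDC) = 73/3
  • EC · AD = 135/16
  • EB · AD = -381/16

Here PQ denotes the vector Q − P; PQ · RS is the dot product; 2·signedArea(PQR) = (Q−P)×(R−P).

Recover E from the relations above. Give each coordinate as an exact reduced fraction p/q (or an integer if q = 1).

1. E_x = 23/6  [2·signedArea(EDC) = 73/3 ∩ EB · AD = -381/16]
2. E_y = 15/4  [2·signedArea(EDC) = 73/3 ∩ EB · AD = -381/16]
   → E = (23/6, 15/4)

E = (23/6, 15/4)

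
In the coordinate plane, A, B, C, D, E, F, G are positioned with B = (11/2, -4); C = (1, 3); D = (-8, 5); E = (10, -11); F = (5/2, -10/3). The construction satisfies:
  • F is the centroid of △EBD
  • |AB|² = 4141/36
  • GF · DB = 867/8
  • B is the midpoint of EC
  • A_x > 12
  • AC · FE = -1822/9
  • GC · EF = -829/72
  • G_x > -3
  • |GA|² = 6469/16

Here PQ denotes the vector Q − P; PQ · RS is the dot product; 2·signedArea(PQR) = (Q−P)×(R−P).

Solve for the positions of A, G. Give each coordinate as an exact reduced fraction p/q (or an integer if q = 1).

A = (13, -35/3)
G = (-11/4, 5/6)

1. A_x = 13  [line -15/2·x + 23/3·y + 3365/18 = 0 ∩ |AB|² = 4141/36]
2. A_y = -35/3  [line -15/2·x + 23/3·y + 3365/18 = 0 ∩ |AB|² = 4141/36]
   → A = (13, -35/3)
3. G_x = -11/4  [GF · DB = 867/8 ∩ GC · EF = -829/72]
4. G_y = 5/6  [GF · DB = 867/8 ∩ GC · EF = -829/72]
   → G = (-11/4, 5/6)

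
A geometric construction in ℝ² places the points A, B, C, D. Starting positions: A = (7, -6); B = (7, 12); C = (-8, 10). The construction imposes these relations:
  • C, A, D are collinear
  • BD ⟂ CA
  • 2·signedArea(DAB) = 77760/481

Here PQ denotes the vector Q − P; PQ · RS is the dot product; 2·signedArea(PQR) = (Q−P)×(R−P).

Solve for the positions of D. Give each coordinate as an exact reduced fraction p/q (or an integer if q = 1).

1. D_x = -953/481  [C, A, D are collinear ∩ BD ⟂ CA]
2. D_y = 1722/481  [C, A, D are collinear ∩ BD ⟂ CA]
   → D = (-953/481, 1722/481)

D = (-953/481, 1722/481)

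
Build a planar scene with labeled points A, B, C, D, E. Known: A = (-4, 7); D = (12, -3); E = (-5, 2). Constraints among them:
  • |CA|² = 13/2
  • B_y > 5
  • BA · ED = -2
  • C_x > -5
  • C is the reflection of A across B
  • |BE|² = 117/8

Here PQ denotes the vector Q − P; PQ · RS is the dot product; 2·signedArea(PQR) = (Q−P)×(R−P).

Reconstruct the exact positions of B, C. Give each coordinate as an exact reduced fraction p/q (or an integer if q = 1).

1. B_x = -17/4  [line -17·x + 5·y + -101 = 0 ∩ |BE|² = 117/8]
2. B_y = 23/4  [line -17·x + 5·y + -101 = 0 ∩ |BE|² = 117/8]
   → B = (-17/4, 23/4)
3. C_x = -9/2  [C is the reflection of A across B]
4. C_y = 9/2  [C is the reflection of A across B]
   → C = (-9/2, 9/2)

B = (-17/4, 23/4)
C = (-9/2, 9/2)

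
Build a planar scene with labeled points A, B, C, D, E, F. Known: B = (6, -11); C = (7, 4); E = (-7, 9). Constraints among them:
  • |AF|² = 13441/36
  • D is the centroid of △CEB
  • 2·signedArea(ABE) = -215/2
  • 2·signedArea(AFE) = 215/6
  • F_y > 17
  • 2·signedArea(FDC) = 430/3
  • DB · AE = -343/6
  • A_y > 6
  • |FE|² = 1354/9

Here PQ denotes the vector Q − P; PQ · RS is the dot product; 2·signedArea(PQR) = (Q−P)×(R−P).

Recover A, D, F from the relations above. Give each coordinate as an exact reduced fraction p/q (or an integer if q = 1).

A = (0, 13/2)
D = (2, 2/3)
F = (-16, 52/3)

1. D_x = 2  [D is the centroid of △CEB]
2. D_y = 2/3  [D is the centroid of △CEB]
   → D = (2, 2/3)
3. A_x = 0  [2·signedArea(ABE) = -215/2 ∩ DB · AE = -343/6]
4. A_y = 13/2  [2·signedArea(ABE) = -215/2 ∩ DB · AE = -343/6]
   → A = (0, 13/2)
5. F_x = -16  [2·signedArea(AFE) = 215/6 ∩ 2·signedArea(FDC) = 430/3]
6. F_y = 52/3  [2·signedArea(AFE) = 215/6 ∩ 2·signedArea(FDC) = 430/3]
   → F = (-16, 52/3)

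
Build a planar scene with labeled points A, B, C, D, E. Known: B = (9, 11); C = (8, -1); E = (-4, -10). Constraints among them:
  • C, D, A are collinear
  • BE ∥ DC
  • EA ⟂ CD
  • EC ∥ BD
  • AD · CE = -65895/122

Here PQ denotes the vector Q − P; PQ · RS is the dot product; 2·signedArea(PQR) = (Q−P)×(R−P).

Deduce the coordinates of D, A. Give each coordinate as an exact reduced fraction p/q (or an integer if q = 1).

1. D_x = 21  [BE ∥ DC ∩ EC ∥ BD]
2. D_y = 20  [BE ∥ DC ∩ EC ∥ BD]
   → D = (21, 20)
3. A_x = 79/122  [C, D, A are collinear ∩ EA ⟂ CD]
4. A_y = -1571/122  [C, D, A are collinear ∩ EA ⟂ CD]
   → A = (79/122, -1571/122)

A = (79/122, -1571/122)
D = (21, 20)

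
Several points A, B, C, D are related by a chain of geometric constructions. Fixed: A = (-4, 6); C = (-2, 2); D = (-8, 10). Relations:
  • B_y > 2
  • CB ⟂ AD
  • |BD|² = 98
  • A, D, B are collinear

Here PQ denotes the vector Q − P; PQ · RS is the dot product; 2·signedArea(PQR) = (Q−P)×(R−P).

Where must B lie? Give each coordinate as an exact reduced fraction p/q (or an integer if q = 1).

1. B_x = -1  [A, D, B are collinear ∩ CB ⟂ AD]
2. B_y = 3  [A, D, B are collinear ∩ CB ⟂ AD]
   → B = (-1, 3)

B = (-1, 3)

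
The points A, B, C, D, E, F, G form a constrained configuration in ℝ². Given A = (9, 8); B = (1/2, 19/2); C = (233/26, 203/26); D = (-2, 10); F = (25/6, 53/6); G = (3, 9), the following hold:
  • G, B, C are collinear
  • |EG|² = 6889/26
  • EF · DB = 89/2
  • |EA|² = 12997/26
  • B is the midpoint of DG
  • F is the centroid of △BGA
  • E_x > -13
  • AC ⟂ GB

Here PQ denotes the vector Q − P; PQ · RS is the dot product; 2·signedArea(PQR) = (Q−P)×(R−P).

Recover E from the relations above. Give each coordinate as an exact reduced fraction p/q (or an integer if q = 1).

1. E_x = -337/26  [line -5/2·x + 1/2·y + -77/2 = 0 ∩ |EG|² = 6889/26]
2. E_y = 317/26  [line -5/2·x + 1/2·y + -77/2 = 0 ∩ |EG|² = 6889/26]
   → E = (-337/26, 317/26)

E = (-337/26, 317/26)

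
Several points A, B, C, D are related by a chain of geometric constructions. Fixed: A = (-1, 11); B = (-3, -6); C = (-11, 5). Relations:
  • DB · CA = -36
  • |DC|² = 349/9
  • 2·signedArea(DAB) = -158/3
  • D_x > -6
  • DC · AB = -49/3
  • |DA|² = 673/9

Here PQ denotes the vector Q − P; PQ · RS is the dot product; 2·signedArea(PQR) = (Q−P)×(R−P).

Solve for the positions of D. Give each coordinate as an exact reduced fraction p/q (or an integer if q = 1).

1. D_x = -5  [2·signedArea(DAB) = -158/3 ∩ DB · CA = -36]
2. D_y = 10/3  [2·signedArea(DAB) = -158/3 ∩ DB · CA = -36]
   → D = (-5, 10/3)

D = (-5, 10/3)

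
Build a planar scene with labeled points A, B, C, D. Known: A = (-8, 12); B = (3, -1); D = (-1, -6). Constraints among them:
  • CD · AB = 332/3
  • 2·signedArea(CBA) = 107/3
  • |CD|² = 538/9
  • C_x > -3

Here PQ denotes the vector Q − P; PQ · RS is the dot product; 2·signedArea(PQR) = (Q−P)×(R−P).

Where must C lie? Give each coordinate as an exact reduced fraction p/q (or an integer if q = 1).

1. C_x = -2  [CD · AB = 332/3 ∩ 2·signedArea(CBA) = 107/3]
2. C_y = 5/3  [CD · AB = 332/3 ∩ 2·signedArea(CBA) = 107/3]
   → C = (-2, 5/3)

C = (-2, 5/3)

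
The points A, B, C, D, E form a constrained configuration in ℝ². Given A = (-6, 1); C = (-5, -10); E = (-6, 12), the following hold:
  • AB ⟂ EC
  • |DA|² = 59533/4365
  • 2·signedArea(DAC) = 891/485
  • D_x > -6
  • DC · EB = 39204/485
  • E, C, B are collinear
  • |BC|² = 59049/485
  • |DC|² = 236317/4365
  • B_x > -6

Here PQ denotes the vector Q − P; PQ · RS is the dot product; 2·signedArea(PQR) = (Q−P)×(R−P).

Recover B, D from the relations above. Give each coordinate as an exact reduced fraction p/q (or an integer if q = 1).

1. B_x = -2668/485  [E, C, B are collinear ∩ AB ⟂ EC]
2. B_y = 496/485  [E, C, B are collinear ∩ AB ⟂ EC]
   → B = (-2668/485, 496/485)
3. D_x = -8003/1455  [2·signedArea(DAC) = 891/485 ∩ DC · EB = 39204/485]
4. D_y = -3869/1455  [2·signedArea(DAC) = 891/485 ∩ DC · EB = 39204/485]
   → D = (-8003/1455, -3869/1455)

B = (-2668/485, 496/485)
D = (-8003/1455, -3869/1455)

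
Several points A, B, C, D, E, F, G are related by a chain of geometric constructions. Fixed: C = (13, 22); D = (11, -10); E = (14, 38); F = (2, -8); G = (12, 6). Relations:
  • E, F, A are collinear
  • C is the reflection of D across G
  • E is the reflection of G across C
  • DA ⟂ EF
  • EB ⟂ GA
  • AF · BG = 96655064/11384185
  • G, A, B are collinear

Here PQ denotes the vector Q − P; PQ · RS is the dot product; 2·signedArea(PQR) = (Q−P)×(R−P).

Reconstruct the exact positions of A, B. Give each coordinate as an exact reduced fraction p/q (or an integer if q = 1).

1. A_x = 1178/565  [E, F, A are collinear ∩ DA ⟂ EF]
2. A_y = -4336/565  [E, F, A are collinear ∩ DA ⟂ EF]
   → A = (1178/565, -4336/565)
3. B_x = 317580029/11384185  [G, A, B are collinear ∩ EB ⟂ GA]
4. B_y = 317889677/11384185  [G, A, B are collinear ∩ EB ⟂ GA]
   → B = (317580029/11384185, 317889677/11384185)

A = (1178/565, -4336/565)
B = (317580029/11384185, 317889677/11384185)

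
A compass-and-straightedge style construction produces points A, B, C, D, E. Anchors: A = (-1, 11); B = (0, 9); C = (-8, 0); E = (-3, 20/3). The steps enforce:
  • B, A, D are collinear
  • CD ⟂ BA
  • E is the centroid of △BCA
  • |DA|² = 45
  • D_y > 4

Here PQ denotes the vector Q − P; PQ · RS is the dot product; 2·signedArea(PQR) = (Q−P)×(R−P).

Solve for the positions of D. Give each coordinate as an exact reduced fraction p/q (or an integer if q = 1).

1. D_x = 2  [B, A, D are collinear ∩ CD ⟂ BA]
2. D_y = 5  [B, A, D are collinear ∩ CD ⟂ BA]
   → D = (2, 5)

D = (2, 5)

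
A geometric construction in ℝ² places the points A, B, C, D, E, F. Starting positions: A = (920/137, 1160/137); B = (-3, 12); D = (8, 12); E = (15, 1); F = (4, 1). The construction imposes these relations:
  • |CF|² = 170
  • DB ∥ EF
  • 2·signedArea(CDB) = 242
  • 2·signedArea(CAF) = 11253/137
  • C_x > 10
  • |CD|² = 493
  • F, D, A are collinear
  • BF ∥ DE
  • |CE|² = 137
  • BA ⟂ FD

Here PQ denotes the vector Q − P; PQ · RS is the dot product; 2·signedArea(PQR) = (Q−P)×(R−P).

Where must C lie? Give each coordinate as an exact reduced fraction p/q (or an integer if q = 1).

1. C_x = 11  [2·signedArea(CAF) = 11253/137 ∩ 2·signedArea(CDB) = 242]
2. C_y = -10  [2·signedArea(CAF) = 11253/137 ∩ 2·signedArea(CDB) = 242]
   → C = (11, -10)

C = (11, -10)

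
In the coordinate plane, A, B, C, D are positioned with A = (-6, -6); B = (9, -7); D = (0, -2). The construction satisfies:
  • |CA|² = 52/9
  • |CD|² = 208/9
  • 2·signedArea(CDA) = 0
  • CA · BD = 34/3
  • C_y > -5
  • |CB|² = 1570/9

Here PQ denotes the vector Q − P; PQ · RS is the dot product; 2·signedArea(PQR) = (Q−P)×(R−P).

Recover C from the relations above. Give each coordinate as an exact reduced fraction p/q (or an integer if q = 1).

C = (-4, -14/3)

1. C_x = -4  [2·signedArea(CDA) = 0 ∩ CA · BD = 34/3]
2. C_y = -14/3  [2·signedArea(CDA) = 0 ∩ CA · BD = 34/3]
   → C = (-4, -14/3)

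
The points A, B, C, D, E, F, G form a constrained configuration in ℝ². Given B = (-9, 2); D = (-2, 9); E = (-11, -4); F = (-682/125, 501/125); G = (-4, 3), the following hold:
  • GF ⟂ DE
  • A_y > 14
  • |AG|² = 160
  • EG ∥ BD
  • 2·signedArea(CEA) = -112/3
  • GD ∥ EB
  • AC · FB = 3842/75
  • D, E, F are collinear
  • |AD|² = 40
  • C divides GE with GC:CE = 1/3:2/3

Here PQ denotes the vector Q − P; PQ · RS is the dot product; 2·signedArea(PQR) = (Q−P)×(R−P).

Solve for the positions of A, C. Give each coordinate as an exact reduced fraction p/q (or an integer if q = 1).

1. C_x = -19/3  [C divides GE with GC:CE = 1/3:2/3]
2. C_y = 2/3  [C divides GE with GC:CE = 1/3:2/3]
   → C = (-19/3, 2/3)
3. A_x = 0  [AC · FB = 3842/75 ∩ 2·signedArea(CEA) = -112/3]
4. A_y = 15  [AC · FB = 3842/75 ∩ 2·signedArea(CEA) = -112/3]
   → A = (0, 15)

A = (0, 15)
C = (-19/3, 2/3)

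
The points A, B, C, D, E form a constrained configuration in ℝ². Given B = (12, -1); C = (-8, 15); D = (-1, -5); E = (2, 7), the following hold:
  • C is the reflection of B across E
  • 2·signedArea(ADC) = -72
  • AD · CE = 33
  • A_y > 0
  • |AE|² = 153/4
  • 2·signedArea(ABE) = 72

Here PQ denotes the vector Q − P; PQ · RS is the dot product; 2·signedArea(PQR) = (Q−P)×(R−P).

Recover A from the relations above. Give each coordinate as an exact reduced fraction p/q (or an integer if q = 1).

A = (1/2, 1)

1. A_x = 1/2  [2·signedArea(ADC) = -72 ∩ AD · CE = 33]
2. A_y = 1  [2·signedArea(ADC) = -72 ∩ AD · CE = 33]
   → A = (1/2, 1)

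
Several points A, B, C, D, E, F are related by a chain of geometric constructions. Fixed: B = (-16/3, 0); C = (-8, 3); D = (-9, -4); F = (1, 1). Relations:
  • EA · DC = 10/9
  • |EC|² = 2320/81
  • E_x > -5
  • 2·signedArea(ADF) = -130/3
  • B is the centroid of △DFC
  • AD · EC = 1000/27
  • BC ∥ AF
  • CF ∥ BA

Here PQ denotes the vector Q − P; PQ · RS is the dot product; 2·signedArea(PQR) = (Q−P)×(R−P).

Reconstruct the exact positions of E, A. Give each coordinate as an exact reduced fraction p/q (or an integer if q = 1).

1. A_x = 11/3  [BC ∥ AF ∩ CF ∥ BA]
2. A_y = -2  [BC ∥ AF ∩ CF ∥ BA]
   → A = (11/3, -2)
3. E_x = -40/9  [EA · DC = 10/9 ∩ AD · EC = 1000/27]
4. E_y = -1  [EA · DC = 10/9 ∩ AD · EC = 1000/27]
   → E = (-40/9, -1)

A = (11/3, -2)
E = (-40/9, -1)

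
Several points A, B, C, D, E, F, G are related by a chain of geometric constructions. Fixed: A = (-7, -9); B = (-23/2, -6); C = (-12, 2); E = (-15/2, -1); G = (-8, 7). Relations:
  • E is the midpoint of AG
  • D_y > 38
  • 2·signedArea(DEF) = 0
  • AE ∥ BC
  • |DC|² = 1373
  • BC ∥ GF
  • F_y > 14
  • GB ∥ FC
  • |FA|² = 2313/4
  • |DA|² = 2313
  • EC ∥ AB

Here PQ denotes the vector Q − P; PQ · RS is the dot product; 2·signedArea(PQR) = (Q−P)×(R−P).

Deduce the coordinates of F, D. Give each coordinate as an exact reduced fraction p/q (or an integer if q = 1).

1. F_x = -17/2  [GB ∥ FC ∩ BC ∥ GF]
2. F_y = 15  [GB ∥ FC ∩ BC ∥ GF]
   → F = (-17/2, 15)
3. D_x = -10  [line -16·x + -1·y + -121 = 0 ∩ |DC|² = 1373]
4. D_y = 39  [line -16·x + -1·y + -121 = 0 ∩ |DC|² = 1373]
   → D = (-10, 39)

D = (-10, 39)
F = (-17/2, 15)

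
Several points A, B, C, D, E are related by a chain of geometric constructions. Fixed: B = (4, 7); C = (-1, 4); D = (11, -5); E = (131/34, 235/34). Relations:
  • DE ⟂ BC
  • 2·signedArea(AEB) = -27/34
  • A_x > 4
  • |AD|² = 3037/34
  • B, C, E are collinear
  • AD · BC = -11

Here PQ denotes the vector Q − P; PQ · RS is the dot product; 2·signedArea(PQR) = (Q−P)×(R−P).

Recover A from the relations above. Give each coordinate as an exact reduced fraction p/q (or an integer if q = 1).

A = (157/34, 67/34)

1. A_x = 157/34  [AD · BC = -11 ∩ 2·signedArea(AEB) = -27/34]
2. A_y = 67/34  [AD · BC = -11 ∩ 2·signedArea(AEB) = -27/34]
   → A = (157/34, 67/34)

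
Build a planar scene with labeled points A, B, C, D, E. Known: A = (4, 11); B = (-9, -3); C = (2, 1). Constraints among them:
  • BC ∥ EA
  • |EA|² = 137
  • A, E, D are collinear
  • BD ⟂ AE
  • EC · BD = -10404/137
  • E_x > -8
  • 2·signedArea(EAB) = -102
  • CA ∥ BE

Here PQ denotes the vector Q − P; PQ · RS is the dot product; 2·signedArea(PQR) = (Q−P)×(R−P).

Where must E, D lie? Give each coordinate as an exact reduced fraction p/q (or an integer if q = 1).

D = (-1641/137, 711/137)
E = (-7, 7)

1. E_x = -7  [BC ∥ EA ∩ CA ∥ BE]
2. E_y = 7  [BC ∥ EA ∩ CA ∥ BE]
   → E = (-7, 7)
3. D_x = -1641/137  [A, E, D are collinear ∩ BD ⟂ AE]
4. D_y = 711/137  [A, E, D are collinear ∩ BD ⟂ AE]
   → D = (-1641/137, 711/137)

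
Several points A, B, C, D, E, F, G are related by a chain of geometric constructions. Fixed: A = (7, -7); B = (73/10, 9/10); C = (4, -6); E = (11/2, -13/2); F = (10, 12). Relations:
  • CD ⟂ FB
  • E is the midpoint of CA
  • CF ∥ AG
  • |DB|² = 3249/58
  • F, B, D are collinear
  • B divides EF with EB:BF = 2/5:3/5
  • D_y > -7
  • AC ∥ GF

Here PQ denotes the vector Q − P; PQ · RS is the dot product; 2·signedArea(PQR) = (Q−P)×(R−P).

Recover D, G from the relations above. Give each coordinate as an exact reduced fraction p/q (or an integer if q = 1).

1. D_x = 802/145  [F, B, D are collinear ∩ CD ⟂ FB]
2. D_y = -924/145  [F, B, D are collinear ∩ CD ⟂ FB]
   → D = (802/145, -924/145)
3. G_x = 13  [AC ∥ GF ∩ CF ∥ AG]
4. G_y = 11  [AC ∥ GF ∩ CF ∥ AG]
   → G = (13, 11)

D = (802/145, -924/145)
G = (13, 11)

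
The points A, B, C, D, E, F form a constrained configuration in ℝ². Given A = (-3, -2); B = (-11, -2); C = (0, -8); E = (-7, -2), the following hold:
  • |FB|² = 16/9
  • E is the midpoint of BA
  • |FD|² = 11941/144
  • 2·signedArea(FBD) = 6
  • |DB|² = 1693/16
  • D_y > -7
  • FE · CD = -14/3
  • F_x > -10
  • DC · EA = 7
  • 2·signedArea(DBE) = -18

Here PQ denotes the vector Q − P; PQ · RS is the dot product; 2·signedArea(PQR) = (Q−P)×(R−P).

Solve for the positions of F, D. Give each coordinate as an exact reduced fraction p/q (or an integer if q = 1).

D = (-7/4, -13/2)
F = (-29/3, -2)

1. D_x = -7/4  [2·signedArea(DBE) = -18 ∩ DC · EA = 7]
2. D_y = -13/2  [2·signedArea(DBE) = -18 ∩ DC · EA = 7]
   → D = (-7/4, -13/2)
3. F_x = -29/3  [2·signedArea(FBD) = 6 ∩ FE · CD = -14/3]
4. F_y = -2  [2·signedArea(FBD) = 6 ∩ FE · CD = -14/3]
   → F = (-29/3, -2)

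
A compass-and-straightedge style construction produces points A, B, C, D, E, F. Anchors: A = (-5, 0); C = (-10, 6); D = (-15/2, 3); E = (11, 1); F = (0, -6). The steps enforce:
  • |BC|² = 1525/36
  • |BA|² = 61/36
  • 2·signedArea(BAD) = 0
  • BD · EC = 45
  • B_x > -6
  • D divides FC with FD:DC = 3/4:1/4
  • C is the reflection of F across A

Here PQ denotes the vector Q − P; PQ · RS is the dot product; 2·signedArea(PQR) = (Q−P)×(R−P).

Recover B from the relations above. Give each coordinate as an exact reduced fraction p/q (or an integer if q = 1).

1. B_x = -35/6  [2·signedArea(BAD) = 0 ∩ BD · EC = 45]
2. B_y = 1  [2·signedArea(BAD) = 0 ∩ BD · EC = 45]
   → B = (-35/6, 1)

B = (-35/6, 1)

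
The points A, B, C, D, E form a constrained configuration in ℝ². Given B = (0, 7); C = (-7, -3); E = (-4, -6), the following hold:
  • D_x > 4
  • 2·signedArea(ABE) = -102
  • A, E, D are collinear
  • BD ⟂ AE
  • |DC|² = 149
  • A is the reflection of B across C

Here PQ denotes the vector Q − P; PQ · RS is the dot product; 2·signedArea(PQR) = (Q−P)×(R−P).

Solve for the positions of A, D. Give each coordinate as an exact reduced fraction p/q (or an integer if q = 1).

1. A_x = -14  [A is the reflection of B across C]
2. A_y = -13  [A is the reflection of B across C]
   → A = (-14, -13)
3. D_x = 714/149  [A, E, D are collinear ∩ BD ⟂ AE]
4. D_y = 23/149  [A, E, D are collinear ∩ BD ⟂ AE]
   → D = (714/149, 23/149)

A = (-14, -13)
D = (714/149, 23/149)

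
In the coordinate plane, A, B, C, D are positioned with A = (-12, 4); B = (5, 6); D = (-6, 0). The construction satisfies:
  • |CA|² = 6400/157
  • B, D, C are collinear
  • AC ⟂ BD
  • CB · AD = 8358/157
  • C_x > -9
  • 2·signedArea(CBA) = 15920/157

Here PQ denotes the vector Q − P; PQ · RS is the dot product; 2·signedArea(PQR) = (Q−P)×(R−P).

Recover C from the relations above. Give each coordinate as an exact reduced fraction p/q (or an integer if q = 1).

1. C_x = -1404/157  [B, D, C are collinear ∩ AC ⟂ BD]
2. C_y = -252/157  [B, D, C are collinear ∩ AC ⟂ BD]
   → C = (-1404/157, -252/157)

C = (-1404/157, -252/157)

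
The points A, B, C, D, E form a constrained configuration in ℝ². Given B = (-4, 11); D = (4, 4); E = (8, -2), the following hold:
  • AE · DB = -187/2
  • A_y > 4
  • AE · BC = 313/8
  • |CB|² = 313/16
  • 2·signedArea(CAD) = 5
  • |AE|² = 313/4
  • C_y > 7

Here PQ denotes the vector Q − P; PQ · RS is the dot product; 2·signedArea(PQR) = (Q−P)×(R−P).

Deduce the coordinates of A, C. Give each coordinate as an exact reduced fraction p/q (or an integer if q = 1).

1. A_x = 2  [line 8·x + -7·y + 31/2 = 0 ∩ |AE|² = 313/4]
2. A_y = 9/2  [line 8·x + -7·y + 31/2 = 0 ∩ |AE|² = 313/4]
   → A = (2, 9/2)
3. C_x = -1  [2·signedArea(CAD) = 5 ∩ AE · BC = 313/8]
4. C_y = 31/4  [2·signedArea(CAD) = 5 ∩ AE · BC = 313/8]
   → C = (-1, 31/4)

A = (2, 9/2)
C = (-1, 31/4)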